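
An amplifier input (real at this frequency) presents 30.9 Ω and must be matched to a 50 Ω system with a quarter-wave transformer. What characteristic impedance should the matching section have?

Z_qwt ≈ 39.3 Ω

Z_qwt = √(Z_0·R_L) = √(50 × 30.9) = √1545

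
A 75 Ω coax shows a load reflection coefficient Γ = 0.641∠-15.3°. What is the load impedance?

Z_L = Z_0·(1 + Γ)/(1 − Γ) = 75·(1.62 − j0.169)/(0.382 + j0.169)

Z_L ≈ 253 − j146 Ω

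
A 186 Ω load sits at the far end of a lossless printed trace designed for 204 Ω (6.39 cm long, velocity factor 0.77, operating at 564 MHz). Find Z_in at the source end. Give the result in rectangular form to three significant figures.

Z_in ≈ 210 + j18 Ω

λ = v/f = 0.77·c / 564 MHz = 0.41 m
βl = 2π·l/λ = 2π × 0.156 = 56.2°
tan(βl) = tan(56.2°) = 1.49
Z_in = Z_0·(Z_L + jZ_0·tanβl)/(Z_0 + jZ_L·tanβl)
     = 204·(186 + j304)/(204 + j277)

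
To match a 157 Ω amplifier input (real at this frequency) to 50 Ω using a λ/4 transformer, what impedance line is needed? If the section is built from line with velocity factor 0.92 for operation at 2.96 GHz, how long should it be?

Z_qwt ≈ 88.6 Ω; length ≈ 2.33 cm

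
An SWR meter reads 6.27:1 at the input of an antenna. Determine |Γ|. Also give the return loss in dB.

|Γ| ≈ 0.725; return loss ≈ 2.79 dB

|Γ| = (S − 1)/(S + 1) = (6.27 − 1)/(6.27 + 1) = 5.27/7.27
RL = −20·log₁₀|Γ| = −20·log₁₀(0.725)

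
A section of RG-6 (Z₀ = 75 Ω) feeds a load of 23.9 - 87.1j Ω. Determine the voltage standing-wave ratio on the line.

Γ = (Z_L − Z_0)/(Z_L + Z_0) = (-51.1 − j87.1)/(98.9 − j87.1)
|Γ| = 101/132 = 0.766
VSWR = (1 + |Γ|)/(1 − |Γ|) = 1.77/0.234

VSWR ≈ 7.56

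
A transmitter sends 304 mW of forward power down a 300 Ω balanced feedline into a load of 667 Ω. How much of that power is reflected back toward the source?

P_reflected ≈ 43.8 mW

Γ = (667 − 300)/(667 + 300) = 0.38
|Γ|² = 0.144
P_refl = |Γ|²·P_inc = 43.8 mW, P_del = (1 − |Γ|²)·P_inc = 260 mW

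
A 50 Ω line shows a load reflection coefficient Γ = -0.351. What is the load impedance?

Z_L = Z_0·(1 + Γ)/(1 − Γ) = 50·(0.649)/(1.35)

Z_L ≈ 24 Ω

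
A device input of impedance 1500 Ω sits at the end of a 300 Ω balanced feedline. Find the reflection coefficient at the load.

Γ = (Z_L − Z_0)/(Z_L + Z_0) = (1500 − 300)/(1500 + 300) = 1200/1800

Γ = 0.667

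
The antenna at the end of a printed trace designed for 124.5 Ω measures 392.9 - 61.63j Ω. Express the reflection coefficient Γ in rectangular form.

Γ ≈ 0.525 − j0.0565

Γ = (Z_L − Z_0)/(Z_L + Z_0) = (268.4 − j61.63)/(517.4 − j61.63)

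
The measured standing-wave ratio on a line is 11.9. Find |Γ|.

|Γ| = (S − 1)/(S + 1) = (11.9 − 1)/(11.9 + 1) = 10.9/12.9

|Γ| ≈ 0.845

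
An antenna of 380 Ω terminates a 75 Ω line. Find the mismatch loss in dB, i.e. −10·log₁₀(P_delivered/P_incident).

mismatch loss ≈ 2.59 dB

Γ = (380 − 75)/(380 + 75) = 0.67
|Γ|² = 0.449, so P_del/P_inc = 1 − |Γ|² = 0.551
ML = −10·log₁₀(1 − |Γ|²)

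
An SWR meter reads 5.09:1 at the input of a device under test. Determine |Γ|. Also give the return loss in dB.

|Γ| = (S − 1)/(S + 1) = (5.09 − 1)/(5.09 + 1) = 4.09/6.09
RL = −20·log₁₀|Γ| = −20·log₁₀(0.672)

|Γ| ≈ 0.672; return loss ≈ 3.46 dB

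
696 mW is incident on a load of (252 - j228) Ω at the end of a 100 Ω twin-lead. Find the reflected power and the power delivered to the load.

|Γ| = |(152 − j228)/(352 − j228)| = 0.653
|Γ|² = 0.427
P_refl = |Γ|²·P_inc = 297 mW, P_del = (1 − |Γ|²)·P_inc = 399 mW

P_reflected ≈ 297 mW; P_delivered ≈ 399 mW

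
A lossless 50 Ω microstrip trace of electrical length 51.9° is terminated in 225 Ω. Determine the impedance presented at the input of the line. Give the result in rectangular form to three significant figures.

tan(βl) = tan(51.9°) = 1.28
Z_in = Z_0·(Z_L + jZ_0·tanβl)/(Z_0 + jZ_L·tanβl)
     = 50·(225 + j63.8)/(50 + j287)

Z_in ≈ 17.4 − j36.2 Ω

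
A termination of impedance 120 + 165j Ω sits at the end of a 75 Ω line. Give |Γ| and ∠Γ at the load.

Γ = (Z_L − Z_0)/(Z_L + Z_0) = (45 + j165)/(195 + j165)
|Γ| = 171/255 = 0.67

Γ ≈ 0.67 ∠ 34.5°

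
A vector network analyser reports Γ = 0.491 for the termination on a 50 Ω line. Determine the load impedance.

Z_L = Z_0·(1 + Γ)/(1 − Γ) = 50·(1.49)/(0.509)

Z_L ≈ 146 Ω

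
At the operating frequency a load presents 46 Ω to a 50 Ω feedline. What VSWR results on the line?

VSWR ≈ 1.09

For a purely resistive load, VSWR = R_L/Z_0 or Z_0/R_L (whichever > 1) = 50/46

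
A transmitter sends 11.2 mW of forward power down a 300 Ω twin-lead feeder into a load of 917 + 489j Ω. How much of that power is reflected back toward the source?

P_reflected ≈ 4.04 mW

|Γ| = |(617 + j489)/(1217 + j489)| = 0.6
|Γ|² = 0.36
P_refl = |Γ|²·P_inc = 4.04 mW, P_del = (1 − |Γ|²)·P_inc = 7.16 mW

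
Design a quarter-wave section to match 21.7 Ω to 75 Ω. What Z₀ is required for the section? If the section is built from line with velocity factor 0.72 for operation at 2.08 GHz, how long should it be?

Z_qwt = √(Z_0·R_L) = √(75 × 21.7) = √1628
λ = 0.72·c/f = 0.104 m, so l = λ/4 = 0.026 m

Z_qwt ≈ 40.3 Ω; length ≈ 2.6 cm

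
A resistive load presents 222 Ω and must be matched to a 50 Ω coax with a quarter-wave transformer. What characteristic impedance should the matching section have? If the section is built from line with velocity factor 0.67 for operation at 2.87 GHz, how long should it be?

Z_qwt ≈ 105 Ω; length ≈ 1.75 cm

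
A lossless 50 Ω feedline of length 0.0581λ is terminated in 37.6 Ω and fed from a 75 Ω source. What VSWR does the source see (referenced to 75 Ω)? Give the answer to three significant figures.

βl = 2π × 0.0581 = 20.9°
tan(βl) = 0.382
Z_in = Z_0·(Z_L + jZ_0·tanβl)/(Z_0 + jZ_L·tanβl) = 39.8 + j7.67 Ω
Γ_s = (Z_in − Z_s)/(Z_in + Z_s) = (-35.2 + j7.67)/(115 + j7.67), |Γ_s| = 0.313
VSWR = (1 + |Γ_s|)/(1 − |Γ_s|)

VSWR ≈ 1.91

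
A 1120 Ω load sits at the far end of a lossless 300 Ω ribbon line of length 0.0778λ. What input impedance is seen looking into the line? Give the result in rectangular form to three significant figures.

Z_in ≈ 291 − j418 Ω

βl = 2π × 0.0778 = 28°
tan(βl) = tan(28°) = 0.532
Z_in = Z_0·(Z_L + jZ_0·tanβl)/(Z_0 + jZ_L·tanβl)
     = 300·(1120 + j160)/(300 + j596)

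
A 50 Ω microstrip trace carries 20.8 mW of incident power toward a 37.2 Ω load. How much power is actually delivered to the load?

P_delivered ≈ 20.4 mW

Γ = (37.2 − 50)/(37.2 + 50) = -0.147
|Γ|² = 0.0215
P_refl = |Γ|²·P_inc = 0.448 mW, P_del = (1 − |Γ|²)·P_inc = 20.4 mW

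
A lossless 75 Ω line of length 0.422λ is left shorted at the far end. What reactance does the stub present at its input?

βl = 2π × 0.422 = 152°
tan(βl) = -0.534
For a shorted stub, Z_in = jZ_0·tan(βl)

X_in ≈ -40 Ω (capacitive)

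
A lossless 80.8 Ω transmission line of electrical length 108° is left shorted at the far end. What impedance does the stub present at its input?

tan(βl) = -3.08
For a shorted stub, Z_in = jZ_0·tan(βl)

Z_in ≈ −j249 Ω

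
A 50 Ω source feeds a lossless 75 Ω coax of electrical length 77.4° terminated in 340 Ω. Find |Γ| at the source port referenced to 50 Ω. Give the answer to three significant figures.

|Γ| ≈ 0.525

tan(βl) = 4.47
Z_in = Z_0·(Z_L + jZ_0·tanβl)/(Z_0 + jZ_L·tanβl) = 17.3 − j15.9 Ω
Γ_s = (Z_in − Z_s)/(Z_in + Z_s) = (-32.7 − j15.9)/(67.3 − j15.9), |Γ_s| = 0.525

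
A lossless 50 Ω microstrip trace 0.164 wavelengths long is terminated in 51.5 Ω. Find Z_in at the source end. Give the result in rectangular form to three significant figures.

Z_in ≈ 49.3 − j1.29 Ω

βl = 2π × 0.164 = 59°
tan(βl) = tan(59°) = 1.67
Z_in = Z_0·(Z_L + jZ_0·tanβl)/(Z_0 + jZ_L·tanβl)
     = 50·(51.5 + j83.3)/(50 + j85.8)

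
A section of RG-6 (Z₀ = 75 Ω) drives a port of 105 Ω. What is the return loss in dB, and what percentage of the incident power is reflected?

RL ≈ 15.6 dB; 2.78% of incident power reflected

Γ = (105 − 75)/(105 + 75) = 0.167
RL = −20·log₁₀(0.167) = 15.6 dB
P_refl/P_inc = |Γ|² = 0.0278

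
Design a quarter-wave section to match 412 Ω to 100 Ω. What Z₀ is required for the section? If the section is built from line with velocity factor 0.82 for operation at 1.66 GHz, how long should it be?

Z_qwt = √(Z_0·R_L) = √(100 × 412) = √41200
λ = 0.82·c/f = 0.148 m, so l = λ/4 = 0.037 m

Z_qwt ≈ 203 Ω; length ≈ 3.7 cm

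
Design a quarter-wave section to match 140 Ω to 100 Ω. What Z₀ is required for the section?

Z_qwt = √(Z_0·R_L) = √(100 × 140) = √14000

Z_qwt ≈ 118 Ω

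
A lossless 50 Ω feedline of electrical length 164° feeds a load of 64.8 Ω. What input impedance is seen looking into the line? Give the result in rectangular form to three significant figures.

Z_in ≈ 61.6 + j8.56 Ω

tan(βl) = tan(164°) = -0.287
Z_in = Z_0·(Z_L + jZ_0·tanβl)/(Z_0 + jZ_L·tanβl)
     = 50·(64.8 − j14.3)/(50 − j18.6)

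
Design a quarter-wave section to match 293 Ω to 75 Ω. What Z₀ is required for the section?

Z_qwt = √(Z_0·R_L) = √(75 × 293) = √21980

Z_qwt ≈ 148 Ω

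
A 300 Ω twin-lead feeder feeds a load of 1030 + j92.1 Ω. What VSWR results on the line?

VSWR ≈ 3.46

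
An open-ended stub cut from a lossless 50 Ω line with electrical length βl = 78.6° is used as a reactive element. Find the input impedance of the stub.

Z_in ≈ −j10.1 Ω

tan(βl) = 4.96
For an open-ended stub, Z_in = −jZ_0·cot(βl) = −jZ_0/tan(βl)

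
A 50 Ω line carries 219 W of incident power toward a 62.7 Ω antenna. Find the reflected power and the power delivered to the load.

Γ = (62.7 − 50)/(62.7 + 50) = 0.113
|Γ|² = 0.0127
P_refl = |Γ|²·P_inc = 2.78 W, P_del = (1 − |Γ|²)·P_inc = 216 W

P_reflected ≈ 2.78 W; P_delivered ≈ 216 W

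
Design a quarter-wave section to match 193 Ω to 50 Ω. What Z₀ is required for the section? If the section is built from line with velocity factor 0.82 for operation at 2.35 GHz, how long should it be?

Z_qwt = √(Z_0·R_L) = √(50 × 193) = √9650
λ = 0.82·c/f = 0.105 m, so l = λ/4 = 0.0262 m

Z_qwt ≈ 98.2 Ω; length ≈ 2.62 cm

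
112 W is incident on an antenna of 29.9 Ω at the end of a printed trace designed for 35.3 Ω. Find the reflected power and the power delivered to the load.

P_reflected ≈ 0.768 W; P_delivered ≈ 111 W

Γ = (29.9 − 35.3)/(29.9 + 35.3) = -0.0828
|Γ|² = 0.00686
P_refl = |Γ|²·P_inc = 0.768 W, P_del = (1 − |Γ|²)·P_inc = 111 W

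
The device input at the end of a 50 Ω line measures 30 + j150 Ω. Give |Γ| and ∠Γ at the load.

Γ = (Z_L − Z_0)/(Z_L + Z_0) = (-20 + j150)/(80 + j150)
|Γ| = 151/170 = 0.89

Γ ≈ 0.89 ∠ 35.7°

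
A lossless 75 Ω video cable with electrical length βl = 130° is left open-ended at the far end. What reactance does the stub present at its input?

X_in ≈ 62.9 Ω (inductive)

tan(βl) = -1.19
For an open-ended stub, Z_in = −jZ_0·cot(βl) = −jZ_0/tan(βl)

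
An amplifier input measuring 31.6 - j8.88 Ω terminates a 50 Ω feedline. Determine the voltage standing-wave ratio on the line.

Γ = (Z_L − Z_0)/(Z_L + Z_0) = (-18.4 − j8.88)/(81.6 − j8.88)
|Γ| = 20.4/82.1 = 0.249
VSWR = (1 + |Γ|)/(1 − |Γ|) = 1.25/0.751

VSWR ≈ 1.66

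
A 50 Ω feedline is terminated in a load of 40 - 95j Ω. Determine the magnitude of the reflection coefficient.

|Γ| ≈ 0.73

Γ = (Z_L − Z_0)/(Z_L + Z_0) = (-10 − j95)/(90 − j95)
|Γ| = 95.5/131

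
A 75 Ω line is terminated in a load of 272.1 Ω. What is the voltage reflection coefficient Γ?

Γ = 0.568

Γ = (Z_L − Z_0)/(Z_L + Z_0) = (272.1 − 75)/(272.1 + 75) = 197.1/347.1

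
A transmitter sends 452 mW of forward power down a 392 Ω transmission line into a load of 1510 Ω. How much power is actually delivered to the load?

P_delivered ≈ 296 mW

Γ = (1510 − 392)/(1510 + 392) = 0.588
|Γ|² = 0.346
P_refl = |Γ|²·P_inc = 156 mW, P_del = (1 − |Γ|²)·P_inc = 296 mW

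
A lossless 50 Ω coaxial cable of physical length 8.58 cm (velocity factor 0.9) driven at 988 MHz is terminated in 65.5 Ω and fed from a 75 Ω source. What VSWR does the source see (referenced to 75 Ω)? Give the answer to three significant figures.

VSWR ≈ 1.87

λ = v/f = 0.9·c / 988 MHz = 0.273 m
βl = 2π·l/λ = 2π × 0.314 = 113°
tan(βl) = -2.35
Z_in = Z_0·(Z_L + jZ_0·tanβl)/(Z_0 + jZ_L·tanβl) = 40.8 + j8.02 Ω
Γ_s = (Z_in − Z_s)/(Z_in + Z_s) = (-34.2 + j8.02)/(116 + j8.02), |Γ_s| = 0.303
VSWR = (1 + |Γ_s|)/(1 − |Γ_s|)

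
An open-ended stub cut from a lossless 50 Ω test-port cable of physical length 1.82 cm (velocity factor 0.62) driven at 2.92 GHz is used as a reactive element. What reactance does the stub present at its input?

λ = v/f = 0.62·c / 2.92 GHz = 0.0637 m
βl = 2π·l/λ = 2π × 0.286 = 103°
tan(βl) = -4.38
For an open-ended stub, Z_in = −jZ_0·cot(βl) = −jZ_0/tan(βl)

X_in ≈ 11.4 Ω (inductive)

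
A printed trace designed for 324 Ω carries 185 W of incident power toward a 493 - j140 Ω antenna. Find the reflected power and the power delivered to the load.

P_reflected ≈ 13 W; P_delivered ≈ 172 W

|Γ| = |(169 − j140)/(817 − j140)| = 0.265
|Γ|² = 0.0701
P_refl = |Γ|²·P_inc = 13 W, P_del = (1 − |Γ|²)·P_inc = 172 W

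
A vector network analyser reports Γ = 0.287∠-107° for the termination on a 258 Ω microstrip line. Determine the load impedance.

Z_L ≈ 189 − j113 Ω

Z_L = Z_0·(1 + Γ)/(1 − Γ) = 258·(0.916 − j0.274)/(1.08 + j0.274)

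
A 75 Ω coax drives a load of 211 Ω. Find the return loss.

RL ≈ 6.46 dB

Γ = (211 − 75)/(211 + 75) = 0.476
RL = −20·log₁₀|Γ| = −20·log₁₀(0.476)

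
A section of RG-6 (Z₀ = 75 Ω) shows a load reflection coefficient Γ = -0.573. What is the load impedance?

Z_L ≈ 20.4 Ω

Z_L = Z_0·(1 + Γ)/(1 − Γ) = 75·(0.427)/(1.57)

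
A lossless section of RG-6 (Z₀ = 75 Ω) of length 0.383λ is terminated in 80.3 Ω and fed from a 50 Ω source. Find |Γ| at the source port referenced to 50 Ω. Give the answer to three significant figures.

βl = 2π × 0.383 = 138°
tan(βl) = -0.904
Z_in = Z_0·(Z_L + jZ_0·tanβl)/(Z_0 + jZ_L·tanβl) = 75.3 + j5.12 Ω
Γ_s = (Z_in − Z_s)/(Z_in + Z_s) = (25.3 + j5.12)/(125 + j5.12), |Γ_s| = 0.206

|Γ| ≈ 0.206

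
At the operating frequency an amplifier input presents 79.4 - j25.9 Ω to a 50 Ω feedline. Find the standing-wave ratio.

VSWR ≈ 1.84

Γ = (Z_L − Z_0)/(Z_L + Z_0) = (29.4 − j25.9)/(129.4 − j25.9)
|Γ| = 39.2/132 = 0.297
VSWR = (1 + |Γ|)/(1 − |Γ|) = 1.3/0.703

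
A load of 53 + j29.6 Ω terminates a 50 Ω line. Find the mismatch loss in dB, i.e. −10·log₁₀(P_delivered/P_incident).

mismatch loss ≈ 0.348 dB

Γ = (3 + j29.6)/(103 + j29.6), |Γ| = 0.278
|Γ|² = 0.0771, so P_del/P_inc = 1 − |Γ|² = 0.923
ML = −10·log₁₀(1 − |Γ|²)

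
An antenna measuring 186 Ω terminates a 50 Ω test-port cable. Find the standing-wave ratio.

VSWR ≈ 3.72

Γ = (186 − 50)/(186 + 50) = 0.576
VSWR = (1 + 0.576)/(1 − 0.576)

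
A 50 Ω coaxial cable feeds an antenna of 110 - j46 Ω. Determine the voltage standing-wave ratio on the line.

VSWR ≈ 2.66

Γ = (Z_L − Z_0)/(Z_L + Z_0) = (60 − j46)/(160 − j46)
|Γ| = 75.6/166 = 0.454
VSWR = (1 + |Γ|)/(1 − |Γ|) = 1.45/0.546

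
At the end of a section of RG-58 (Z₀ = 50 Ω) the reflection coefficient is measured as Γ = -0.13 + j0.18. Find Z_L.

Z_L = Z_0·(1 + Γ)/(1 − Γ) = 50·(0.87 + j0.18)/(1.13 − j0.18)

Z_L ≈ 36.3 + j13.7 Ω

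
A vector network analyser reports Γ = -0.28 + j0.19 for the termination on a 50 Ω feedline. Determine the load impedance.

Z_L ≈ 26.4 + j11.3 Ω

Z_L = Z_0·(1 + Γ)/(1 − Γ) = 50·(0.72 + j0.19)/(1.28 − j0.19)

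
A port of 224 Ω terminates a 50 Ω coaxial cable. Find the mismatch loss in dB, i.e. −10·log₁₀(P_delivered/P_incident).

Γ = (224 − 50)/(224 + 50) = 0.635
|Γ|² = 0.403, so P_del/P_inc = 1 − |Γ|² = 0.597
ML = −10·log₁₀(1 − |Γ|²)

mismatch loss ≈ 2.24 dB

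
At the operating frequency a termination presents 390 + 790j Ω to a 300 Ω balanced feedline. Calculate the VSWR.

VSWR ≈ 7.27

Γ = (Z_L − Z_0)/(Z_L + Z_0) = (90 + j790)/(690 + j790)
|Γ| = 795/1050 = 0.758
VSWR = (1 + |Γ|)/(1 − |Γ|) = 1.76/0.242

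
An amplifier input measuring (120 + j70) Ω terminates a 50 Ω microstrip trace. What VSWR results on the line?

Γ = (Z_L − Z_0)/(Z_L + Z_0) = (70 + j70)/(170 + j70)
|Γ| = 99/184 = 0.538
VSWR = (1 + |Γ|)/(1 − |Γ|) = 1.54/0.462

VSWR ≈ 3.33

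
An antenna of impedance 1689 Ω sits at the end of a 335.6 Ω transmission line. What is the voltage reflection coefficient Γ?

Γ = (Z_L − Z_0)/(Z_L + Z_0) = (1689 − 335.6)/(1689 + 335.6) = 1353/2025

Γ = 0.668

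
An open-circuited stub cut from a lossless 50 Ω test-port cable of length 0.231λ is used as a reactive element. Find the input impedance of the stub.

βl = 2π × 0.231 = 83.2°
tan(βl) = 8.34
For an open-circuited stub, Z_in = −jZ_0·cot(βl) = −jZ_0/tan(βl)

Z_in ≈ −j6 Ω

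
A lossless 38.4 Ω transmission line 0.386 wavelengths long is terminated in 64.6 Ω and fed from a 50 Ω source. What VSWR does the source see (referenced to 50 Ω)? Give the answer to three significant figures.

VSWR ≈ 1.74

βl = 2π × 0.386 = 139°
tan(βl) = -0.871
Z_in = Z_0·(Z_L + jZ_0·tanβl)/(Z_0 + jZ_L·tanβl) = 36.1 + j19.5 Ω
Γ_s = (Z_in − Z_s)/(Z_in + Z_s) = (-13.9 + j19.5)/(86.1 + j19.5), |Γ_s| = 0.271
VSWR = (1 + |Γ_s|)/(1 − |Γ_s|)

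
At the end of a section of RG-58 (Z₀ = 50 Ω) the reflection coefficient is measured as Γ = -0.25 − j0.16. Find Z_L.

Z_L ≈ 28.7 − j10.1 Ω

Z_L = Z_0·(1 + Γ)/(1 − Γ) = 50·(0.75 − j0.16)/(1.25 + j0.16)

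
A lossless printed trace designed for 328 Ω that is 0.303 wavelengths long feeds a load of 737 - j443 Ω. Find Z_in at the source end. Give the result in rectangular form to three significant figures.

βl = 2π × 0.303 = 109°
tan(βl) = tan(109°) = -2.89
Z_in = Z_0·(Z_L + jZ_0·tanβl)/(Z_0 + jZ_L·tanβl)
     = 328·(737 − j1390)/(-953 − j2130)

Z_in ≈ 136 + j174 Ω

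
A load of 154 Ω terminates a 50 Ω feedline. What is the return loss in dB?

Γ = (154 − 50)/(154 + 50) = 0.51
RL = −20·log₁₀|Γ| = −20·log₁₀(0.51)

RL ≈ 5.85 dB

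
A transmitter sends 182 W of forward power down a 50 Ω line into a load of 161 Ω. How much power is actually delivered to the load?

P_delivered ≈ 132 W

Γ = (161 − 50)/(161 + 50) = 0.526
|Γ|² = 0.277
P_refl = |Γ|²·P_inc = 50.4 W, P_del = (1 − |Γ|²)·P_inc = 132 W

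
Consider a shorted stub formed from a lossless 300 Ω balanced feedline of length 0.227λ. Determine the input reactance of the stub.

βl = 2π × 0.227 = 81.7°
tan(βl) = 6.87
For a shorted stub, Z_in = jZ_0·tan(βl)

X_in ≈ 2060 Ω (inductive)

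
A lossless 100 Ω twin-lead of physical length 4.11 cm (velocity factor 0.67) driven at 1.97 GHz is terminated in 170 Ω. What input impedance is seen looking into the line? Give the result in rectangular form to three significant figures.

λ = v/f = 0.67·c / 1.97 GHz = 0.102 m
βl = 2π·l/λ = 2π × 0.403 = 145°
tan(βl) = tan(145°) = -0.7
Z_in = Z_0·(Z_L + jZ_0·tanβl)/(Z_0 + jZ_L·tanβl)
     = 100·(170 − j70)/(100 − j119)

Z_in ≈ 105 + j54.8 Ω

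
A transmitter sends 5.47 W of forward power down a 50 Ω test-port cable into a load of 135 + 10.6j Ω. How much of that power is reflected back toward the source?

P_reflected ≈ 1.17 W

|Γ| = |(85 + j10.6)/(185 + j10.6)| = 0.462
|Γ|² = 0.214
P_refl = |Γ|²·P_inc = 1.17 W, P_del = (1 − |Γ|²)·P_inc = 4.3 W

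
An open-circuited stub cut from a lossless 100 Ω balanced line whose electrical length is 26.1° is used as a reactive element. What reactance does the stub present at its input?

tan(βl) = 0.49
For an open-circuited stub, Z_in = −jZ_0·cot(βl) = −jZ_0/tan(βl)

X_in ≈ -204 Ω (capacitive)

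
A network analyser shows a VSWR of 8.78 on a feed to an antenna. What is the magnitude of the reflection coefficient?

|Γ| = (S − 1)/(S + 1) = (8.78 − 1)/(8.78 + 1) = 7.78/9.78

|Γ| ≈ 0.796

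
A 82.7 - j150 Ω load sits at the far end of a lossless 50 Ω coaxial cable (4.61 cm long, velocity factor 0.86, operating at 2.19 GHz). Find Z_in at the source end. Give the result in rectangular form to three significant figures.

λ = v/f = 0.86·c / 2.19 GHz = 0.118 m
βl = 2π·l/λ = 2π × 0.391 = 141°
tan(βl) = tan(141°) = -0.813
Z_in = Z_0·(Z_L + jZ_0·tanβl)/(Z_0 + jZ_L·tanβl)
     = 50·(82.7 − j191)/(-72 − j67.3)

Z_in ≈ 35.4 + j99.3 Ω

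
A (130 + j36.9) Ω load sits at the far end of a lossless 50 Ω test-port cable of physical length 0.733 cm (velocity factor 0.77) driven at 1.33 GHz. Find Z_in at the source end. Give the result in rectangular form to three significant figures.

Z_in ≈ 123 − j45.2 Ω

λ = v/f = 0.77·c / 1.33 GHz = 0.174 m
βl = 2π·l/λ = 2π × 0.0422 = 15.2°
tan(βl) = tan(15.2°) = 0.272
Z_in = Z_0·(Z_L + jZ_0·tanβl)/(Z_0 + jZ_L·tanβl)
     = 50·(130 + j50.5)/(40 + j35.3)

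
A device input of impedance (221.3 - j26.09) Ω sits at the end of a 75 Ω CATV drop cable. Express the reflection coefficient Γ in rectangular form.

Γ ≈ 0.498 − j0.0442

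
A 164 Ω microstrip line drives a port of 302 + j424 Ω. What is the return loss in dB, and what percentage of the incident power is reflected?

RL ≈ 3 dB; 50.1% of incident power reflected

Γ = (138 + j424)/(466 + j424), |Γ| = 0.708
RL = −20·log₁₀(0.708) = 3 dB
P_refl/P_inc = |Γ|² = 0.501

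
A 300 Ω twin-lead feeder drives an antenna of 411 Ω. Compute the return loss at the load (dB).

RL ≈ 16.1 dB

Γ = (411 − 300)/(411 + 300) = 0.156
RL = −20·log₁₀|Γ| = −20·log₁₀(0.156)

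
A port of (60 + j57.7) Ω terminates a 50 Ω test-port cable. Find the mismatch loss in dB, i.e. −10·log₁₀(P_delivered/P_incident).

Γ = (10 + j57.7)/(110 + j57.7), |Γ| = 0.471
|Γ|² = 0.222, so P_del/P_inc = 1 − |Γ|² = 0.778
ML = −10·log₁₀(1 − |Γ|²)

mismatch loss ≈ 1.09 dB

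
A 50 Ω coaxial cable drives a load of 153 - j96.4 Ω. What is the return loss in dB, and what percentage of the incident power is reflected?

Γ = (103 − j96.4)/(203 − j96.4), |Γ| = 0.628
RL = −20·log₁₀(0.628) = 4.04 dB
P_refl/P_inc = |Γ|² = 0.394

RL ≈ 4.04 dB; 39.4% of incident power reflected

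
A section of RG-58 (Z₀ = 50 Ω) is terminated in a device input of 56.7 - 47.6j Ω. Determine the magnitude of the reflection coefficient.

Γ = (Z_L − Z_0)/(Z_L + Z_0) = (6.7 − j47.6)/(106.7 − j47.6)
|Γ| = 48.1/117

|Γ| ≈ 0.411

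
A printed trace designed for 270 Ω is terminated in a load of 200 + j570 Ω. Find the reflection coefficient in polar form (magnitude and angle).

Γ = (Z_L − Z_0)/(Z_L + Z_0) = (-70 + j570)/(470 + j570)
|Γ| = 574/739 = 0.777

Γ ≈ 0.777 ∠ 46.5°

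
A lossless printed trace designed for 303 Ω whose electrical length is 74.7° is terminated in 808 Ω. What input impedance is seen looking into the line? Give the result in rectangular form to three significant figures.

Z_in ≈ 121 − j70.5 Ω

tan(βl) = tan(74.7°) = 3.66
Z_in = Z_0·(Z_L + jZ_0·tanβl)/(Z_0 + jZ_L·tanβl)
     = 303·(808 + j1110)/(303 + j2950)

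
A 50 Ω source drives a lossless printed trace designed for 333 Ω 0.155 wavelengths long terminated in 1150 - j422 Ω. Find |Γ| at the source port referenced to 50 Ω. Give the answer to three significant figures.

βl = 2π × 0.155 = 55.8°
tan(βl) = 1.47
Z_in = Z_0·(Z_L + jZ_0·tanβl)/(Z_0 + jZ_L·tanβl) = 107 − j166 Ω
Γ_s = (Z_in − Z_s)/(Z_in + Z_s) = (57 − j166)/(157 − j166), |Γ_s| = 0.768

|Γ| ≈ 0.768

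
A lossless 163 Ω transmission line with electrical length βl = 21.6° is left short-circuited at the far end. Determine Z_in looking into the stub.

Z_in ≈ +j64.5 Ω

tan(βl) = 0.396
For a short-circuited stub, Z_in = jZ_0·tan(βl)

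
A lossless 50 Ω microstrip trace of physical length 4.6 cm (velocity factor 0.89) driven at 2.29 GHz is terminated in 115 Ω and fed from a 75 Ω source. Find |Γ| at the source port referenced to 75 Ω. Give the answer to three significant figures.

|Γ| ≈ 0.403

λ = v/f = 0.89·c / 2.29 GHz = 0.117 m
βl = 2π·l/λ = 2π × 0.395 = 142°
tan(βl) = -0.78
Z_in = Z_0·(Z_L + jZ_0·tanβl)/(Z_0 + jZ_L·tanβl) = 43.8 + j39.7 Ω
Γ_s = (Z_in − Z_s)/(Z_in + Z_s) = (-31.2 + j39.7)/(119 + j39.7), |Γ_s| = 0.403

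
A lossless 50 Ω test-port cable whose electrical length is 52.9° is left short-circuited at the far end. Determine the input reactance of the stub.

tan(βl) = 1.32
For a short-circuited stub, Z_in = jZ_0·tan(βl)

X_in ≈ 66.1 Ω (inductive)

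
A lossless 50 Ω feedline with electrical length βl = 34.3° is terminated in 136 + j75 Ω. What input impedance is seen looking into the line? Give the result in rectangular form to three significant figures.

tan(βl) = tan(34.3°) = 0.682
Z_in = Z_0·(Z_L + jZ_0·tanβl)/(Z_0 + jZ_L·tanβl)
     = 50·(136 + j109)/(-1.16 + j92.8)

Z_in ≈ 57.9 − j74 Ω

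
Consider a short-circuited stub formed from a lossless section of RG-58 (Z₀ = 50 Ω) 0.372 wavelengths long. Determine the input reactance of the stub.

βl = 2π × 0.372 = 134°
tan(βl) = -1.04
For a short-circuited stub, Z_in = jZ_0·tan(βl)

X_in ≈ -51.9 Ω (capacitive)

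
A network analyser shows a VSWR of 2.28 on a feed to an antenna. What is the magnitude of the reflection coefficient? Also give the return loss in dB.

|Γ| ≈ 0.39; return loss ≈ 8.17 dB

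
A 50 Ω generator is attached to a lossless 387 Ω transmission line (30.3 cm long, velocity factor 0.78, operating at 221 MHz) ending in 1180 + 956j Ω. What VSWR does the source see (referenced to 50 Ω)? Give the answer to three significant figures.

VSWR ≈ 1.73

λ = v/f = 0.78·c / 221 MHz = 1.06 m
βl = 2π·l/λ = 2π × 0.286 = 103°
tan(βl) = -4.32
Z_in = Z_0·(Z_L + jZ_0·tanβl)/(Z_0 + jZ_L·tanβl) = 74.9 + j23.1 Ω
Γ_s = (Z_in − Z_s)/(Z_in + Z_s) = (24.9 + j23.1)/(125 + j23.1), |Γ_s| = 0.268
VSWR = (1 + |Γ_s|)/(1 − |Γ_s|)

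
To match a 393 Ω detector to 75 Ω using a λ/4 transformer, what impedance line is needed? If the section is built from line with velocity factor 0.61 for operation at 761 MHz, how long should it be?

Z_qwt ≈ 172 Ω; length ≈ 6.01 cm

Z_qwt = √(Z_0·R_L) = √(75 × 393) = √29480
λ = 0.61·c/f = 0.24 m, so l = λ/4 = 0.0601 m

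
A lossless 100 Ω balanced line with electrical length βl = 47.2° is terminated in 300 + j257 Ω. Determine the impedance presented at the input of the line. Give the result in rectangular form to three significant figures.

Z_in ≈ 47.6 − j119 Ω

tan(βl) = tan(47.2°) = 1.08
Z_in = Z_0·(Z_L + jZ_0·tanβl)/(Z_0 + jZ_L·tanβl)
     = 100·(300 + j365)/(-178 + j324)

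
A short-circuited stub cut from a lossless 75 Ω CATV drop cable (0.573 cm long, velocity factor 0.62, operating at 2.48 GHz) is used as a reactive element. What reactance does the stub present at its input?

X_in ≈ 39 Ω (inductive)

λ = v/f = 0.62·c / 2.48 GHz = 0.075 m
βl = 2π·l/λ = 2π × 0.0764 = 27.5°
tan(βl) = 0.521
For a short-circuited stub, Z_in = jZ_0·tan(βl)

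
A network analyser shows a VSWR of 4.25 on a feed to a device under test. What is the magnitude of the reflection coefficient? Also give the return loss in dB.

|Γ| ≈ 0.619; return loss ≈ 4.17 dB

|Γ| = (S − 1)/(S + 1) = (4.25 − 1)/(4.25 + 1) = 3.25/5.25
RL = −20·log₁₀|Γ| = −20·log₁₀(0.619)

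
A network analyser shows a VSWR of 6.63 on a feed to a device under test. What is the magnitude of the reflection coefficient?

|Γ| ≈ 0.738

|Γ| = (S − 1)/(S + 1) = (6.63 − 1)/(6.63 + 1) = 5.63/7.63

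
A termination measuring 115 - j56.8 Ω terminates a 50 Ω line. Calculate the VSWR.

Γ = (Z_L − Z_0)/(Z_L + Z_0) = (65 − j56.8)/(165 − j56.8)
|Γ| = 86.3/175 = 0.495
VSWR = (1 + |Γ|)/(1 − |Γ|) = 1.49/0.505

VSWR ≈ 2.96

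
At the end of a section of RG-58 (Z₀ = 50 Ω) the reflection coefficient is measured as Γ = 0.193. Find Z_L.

Z_L ≈ 73.9 Ω

Z_L = Z_0·(1 + Γ)/(1 − Γ) = 50·(1.19)/(0.807)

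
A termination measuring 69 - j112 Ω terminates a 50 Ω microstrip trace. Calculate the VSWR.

VSWR ≈ 5.56

Γ = (Z_L − Z_0)/(Z_L + Z_0) = (19 − j112)/(119 − j112)
|Γ| = 114/163 = 0.695
VSWR = (1 + |Γ|)/(1 − |Γ|) = 1.7/0.305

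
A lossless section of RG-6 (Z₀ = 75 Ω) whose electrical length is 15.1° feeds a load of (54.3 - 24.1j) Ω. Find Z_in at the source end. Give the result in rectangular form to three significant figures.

Z_in ≈ 47.8 − j12.1 Ω

tan(βl) = tan(15.1°) = 0.27
Z_in = Z_0·(Z_L + jZ_0·tanβl)/(Z_0 + jZ_L·tanβl)
     = 75·(54.3 − j3.86)/(81.5 + j14.7)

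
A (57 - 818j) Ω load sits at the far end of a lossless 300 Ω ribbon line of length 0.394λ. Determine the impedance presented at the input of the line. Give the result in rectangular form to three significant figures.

Z_in ≈ 69.4 + j913 Ω

βl = 2π × 0.394 = 142°
tan(βl) = tan(142°) = -0.786
Z_in = Z_0·(Z_L + jZ_0·tanβl)/(Z_0 + jZ_L·tanβl)
     = 300·(57 − j1050)/(-343 − j44.8)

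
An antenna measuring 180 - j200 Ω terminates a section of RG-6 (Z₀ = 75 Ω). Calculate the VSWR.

Γ = (Z_L − Z_0)/(Z_L + Z_0) = (105 − j200)/(255 − j200)
|Γ| = 226/324 = 0.697
VSWR = (1 + |Γ|)/(1 − |Γ|) = 1.7/0.303

VSWR ≈ 5.6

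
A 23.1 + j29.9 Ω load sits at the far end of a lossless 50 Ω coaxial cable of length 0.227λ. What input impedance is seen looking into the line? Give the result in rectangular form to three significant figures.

Z_in ≈ 56.4 − j62.5 Ω

βl = 2π × 0.227 = 81.7°
tan(βl) = tan(81.7°) = 6.87
Z_in = Z_0·(Z_L + jZ_0·tanβl)/(Z_0 + jZ_L·tanβl)
     = 50·(23.1 + j373)/(-155 + j159)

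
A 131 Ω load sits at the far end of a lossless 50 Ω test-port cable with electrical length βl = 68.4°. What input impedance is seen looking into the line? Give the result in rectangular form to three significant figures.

Z_in ≈ 21.6 − j16.5 Ω

tan(βl) = tan(68.4°) = 2.53
Z_in = Z_0·(Z_L + jZ_0·tanβl)/(Z_0 + jZ_L·tanβl)
     = 50·(131 + j126)/(50 + j331)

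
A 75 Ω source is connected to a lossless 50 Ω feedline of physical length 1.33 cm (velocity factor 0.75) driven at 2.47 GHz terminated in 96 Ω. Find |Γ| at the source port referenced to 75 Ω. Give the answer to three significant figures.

|Γ| ≈ 0.407

λ = v/f = 0.75·c / 2.47 GHz = 0.0911 m
βl = 2π·l/λ = 2π × 0.146 = 52.6°
tan(βl) = 1.31
Z_in = Z_0·(Z_L + jZ_0·tanβl)/(Z_0 + jZ_L·tanβl) = 35.6 − j24.1 Ω
Γ_s = (Z_in − Z_s)/(Z_in + Z_s) = (-39.4 − j24.1)/(111 − j24.1), |Γ_s| = 0.407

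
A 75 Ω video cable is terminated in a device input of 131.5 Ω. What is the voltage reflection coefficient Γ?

Γ = 0.274

Γ = (Z_L − Z_0)/(Z_L + Z_0) = (131.5 − 75)/(131.5 + 75) = 56.5/206.5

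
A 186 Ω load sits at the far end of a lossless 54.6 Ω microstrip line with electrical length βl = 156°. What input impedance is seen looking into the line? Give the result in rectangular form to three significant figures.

tan(βl) = tan(156°) = -0.445
Z_in = Z_0·(Z_L + jZ_0·tanβl)/(Z_0 + jZ_L·tanβl)
     = 54.6·(186 − j24.3)/(54.6 − j82.8)

Z_in ≈ 67.5 + j78.1 Ω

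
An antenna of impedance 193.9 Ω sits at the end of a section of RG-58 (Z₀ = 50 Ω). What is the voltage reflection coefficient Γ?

Γ = (Z_L − Z_0)/(Z_L + Z_0) = (193.9 − 50)/(193.9 + 50) = 143.9/243.9

Γ = 0.59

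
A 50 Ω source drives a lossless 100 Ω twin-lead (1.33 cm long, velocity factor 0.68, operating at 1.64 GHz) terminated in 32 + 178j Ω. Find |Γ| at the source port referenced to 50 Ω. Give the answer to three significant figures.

λ = v/f = 0.68·c / 1.64 GHz = 0.124 m
βl = 2π·l/λ = 2π × 0.107 = 38.5°
tan(βl) = 0.795
Z_in = Z_0·(Z_L + jZ_0·tanβl)/(Z_0 + jZ_L·tanβl) = 220 − j485 Ω
Γ_s = (Z_in − Z_s)/(Z_in + Z_s) = (170 − j485)/(270 − j485), |Γ_s| = 0.926

|Γ| ≈ 0.926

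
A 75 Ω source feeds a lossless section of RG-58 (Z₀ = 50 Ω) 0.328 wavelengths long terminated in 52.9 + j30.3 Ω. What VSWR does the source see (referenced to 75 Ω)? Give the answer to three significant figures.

βl = 2π × 0.328 = 118°
tan(βl) = -1.87
Z_in = Z_0·(Z_L + jZ_0·tanβl)/(Z_0 + jZ_L·tanβl) = 28.1 − j3.6 Ω
Γ_s = (Z_in − Z_s)/(Z_in + Z_s) = (-46.9 − j3.6)/(103 − j3.6), |Γ_s| = 0.456
VSWR = (1 + |Γ_s|)/(1 − |Γ_s|)

VSWR ≈ 2.68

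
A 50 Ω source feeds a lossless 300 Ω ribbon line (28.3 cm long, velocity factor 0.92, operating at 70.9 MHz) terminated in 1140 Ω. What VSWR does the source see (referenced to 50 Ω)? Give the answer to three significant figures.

λ = v/f = 0.92·c / 70.9 MHz = 3.89 m
βl = 2π·l/λ = 2π × 0.0727 = 26.2°
tan(βl) = 0.491
Z_in = Z_0·(Z_L + jZ_0·tanβl)/(Z_0 + jZ_L·tanβl) = 315 − j442 Ω
Γ_s = (Z_in − Z_s)/(Z_in + Z_s) = (265 − j442)/(365 − j442), |Γ_s| = 0.899
VSWR = (1 + |Γ_s|)/(1 − |Γ_s|)

VSWR ≈ 18.8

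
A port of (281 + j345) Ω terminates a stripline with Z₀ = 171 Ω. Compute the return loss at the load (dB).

RL ≈ 3.92 dB

Γ = (110 + j345)/(452 + j345), |Γ| = 0.637
RL = −20·log₁₀|Γ| = −20·log₁₀(0.637)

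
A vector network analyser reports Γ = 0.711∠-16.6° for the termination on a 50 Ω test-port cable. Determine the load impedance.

Z_L = Z_0·(1 + Γ)/(1 − Γ) = 50·(1.68 − j0.203)/(0.319 + j0.203)

Z_L ≈ 173 − j142 Ω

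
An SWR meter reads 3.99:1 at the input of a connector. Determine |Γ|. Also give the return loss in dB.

|Γ| ≈ 0.599; return loss ≈ 4.45 dB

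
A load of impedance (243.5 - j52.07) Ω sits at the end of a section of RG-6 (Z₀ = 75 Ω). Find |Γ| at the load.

|Γ| ≈ 0.546

Γ = (Z_L − Z_0)/(Z_L + Z_0) = (168.5 − j52.07)/(318.5 − j52.07)
|Γ| = 176/323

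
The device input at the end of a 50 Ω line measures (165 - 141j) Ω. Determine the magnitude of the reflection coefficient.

|Γ| ≈ 0.708

Γ = (Z_L − Z_0)/(Z_L + Z_0) = (115 − j141)/(215 − j141)
|Γ| = 182/257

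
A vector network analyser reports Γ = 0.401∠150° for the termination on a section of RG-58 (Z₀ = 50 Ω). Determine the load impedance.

Z_L ≈ 22.6 + j10.8 Ω

Z_L = Z_0·(1 + Γ)/(1 − Γ) = 50·(0.653 + j0.2)/(1.35 − j0.2)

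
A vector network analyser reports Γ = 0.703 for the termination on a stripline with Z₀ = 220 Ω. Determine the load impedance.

Z_L = Z_0·(1 + Γ)/(1 − Γ) = 220·(1.7)/(0.297)

Z_L ≈ 1260 Ω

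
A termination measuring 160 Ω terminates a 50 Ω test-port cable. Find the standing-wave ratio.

VSWR ≈ 3.2

Γ = (160 − 50)/(160 + 50) = 0.524
VSWR = (1 + 0.524)/(1 − 0.524)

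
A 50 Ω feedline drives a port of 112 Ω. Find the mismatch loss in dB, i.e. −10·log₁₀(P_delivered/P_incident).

Γ = (112 − 50)/(112 + 50) = 0.383
|Γ|² = 0.146, so P_del/P_inc = 1 − |Γ|² = 0.854
ML = −10·log₁₀(1 − |Γ|²)

mismatch loss ≈ 0.688 dB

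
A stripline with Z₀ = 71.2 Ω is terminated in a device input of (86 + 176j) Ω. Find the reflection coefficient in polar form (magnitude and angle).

Γ = (Z_L − Z_0)/(Z_L + Z_0) = (14.8 + j176)/(157.2 + j176)
|Γ| = 177/236 = 0.748

Γ ≈ 0.748 ∠ 37°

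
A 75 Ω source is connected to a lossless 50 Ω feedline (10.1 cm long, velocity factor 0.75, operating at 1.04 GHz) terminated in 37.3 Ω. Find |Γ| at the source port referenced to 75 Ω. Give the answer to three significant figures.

|Γ| ≈ 0.329

λ = v/f = 0.75·c / 1.04 GHz = 0.216 m
βl = 2π·l/λ = 2π × 0.467 = 168°
tan(βl) = -0.211
Z_in = Z_0·(Z_L + jZ_0·tanβl)/(Z_0 + jZ_L·tanβl) = 38 − j4.57 Ω
Γ_s = (Z_in − Z_s)/(Z_in + Z_s) = (-37 − j4.57)/(113 − j4.57), |Γ_s| = 0.329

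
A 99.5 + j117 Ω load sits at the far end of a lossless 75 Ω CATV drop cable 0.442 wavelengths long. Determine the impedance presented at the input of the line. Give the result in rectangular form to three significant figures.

Z_in ≈ 40.7 + j68.3 Ω

βl = 2π × 0.442 = 159°
tan(βl) = tan(159°) = -0.381
Z_in = Z_0·(Z_L + jZ_0·tanβl)/(Z_0 + jZ_L·tanβl)
     = 75·(99.5 + j88.4)/(120 − j38)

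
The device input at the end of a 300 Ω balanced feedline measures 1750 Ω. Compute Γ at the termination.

Γ = (Z_L − Z_0)/(Z_L + Z_0) = (1750 − 300)/(1750 + 300) = 1450/2050

Γ = 0.707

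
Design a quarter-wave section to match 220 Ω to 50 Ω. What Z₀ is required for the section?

Z_qwt = √(Z_0·R_L) = √(50 × 220) = √11000

Z_qwt ≈ 105 Ω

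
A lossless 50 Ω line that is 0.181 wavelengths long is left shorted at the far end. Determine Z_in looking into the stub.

Z_in ≈ +j108 Ω

βl = 2π × 0.181 = 65.2°
tan(βl) = 2.16
For a shorted stub, Z_in = jZ_0·tan(βl)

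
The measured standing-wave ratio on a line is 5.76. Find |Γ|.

|Γ| = (S − 1)/(S + 1) = (5.76 − 1)/(5.76 + 1) = 4.76/6.76

|Γ| ≈ 0.704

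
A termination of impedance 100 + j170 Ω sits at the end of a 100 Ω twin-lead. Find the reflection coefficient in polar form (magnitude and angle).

Γ = (Z_L − Z_0)/(Z_L + Z_0) = (0 + j170)/(200 + j170)
|Γ| = 170/262 = 0.648

Γ ≈ 0.648 ∠ 49.6°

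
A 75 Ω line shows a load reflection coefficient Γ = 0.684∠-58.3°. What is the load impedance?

Z_L ≈ 53.3 − j117 Ω

Z_L = Z_0·(1 + Γ)/(1 − Γ) = 75·(1.36 − j0.582)/(0.641 + j0.582)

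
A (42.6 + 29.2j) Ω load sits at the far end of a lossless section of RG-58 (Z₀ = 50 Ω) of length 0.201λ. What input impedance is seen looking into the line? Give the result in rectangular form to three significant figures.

Z_in ≈ 58.9 − j34.3 Ω

βl = 2π × 0.201 = 72.4°
tan(βl) = tan(72.4°) = 3.14
Z_in = Z_0·(Z_L + jZ_0·tanβl)/(Z_0 + jZ_L·tanβl)
     = 50·(42.6 + j186)/(-41.8 + j134)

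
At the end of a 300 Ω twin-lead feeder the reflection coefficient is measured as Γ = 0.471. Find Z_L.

Z_L = Z_0·(1 + Γ)/(1 − Γ) = 300·(1.47)/(0.529)

Z_L ≈ 834 Ω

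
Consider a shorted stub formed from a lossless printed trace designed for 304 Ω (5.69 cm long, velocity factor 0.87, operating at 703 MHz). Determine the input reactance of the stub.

X_in ≈ 437 Ω (inductive)

λ = v/f = 0.87·c / 703 MHz = 0.371 m
βl = 2π·l/λ = 2π × 0.153 = 55.2°
tan(βl) = 1.44
For a shorted stub, Z_in = jZ_0·tan(βl)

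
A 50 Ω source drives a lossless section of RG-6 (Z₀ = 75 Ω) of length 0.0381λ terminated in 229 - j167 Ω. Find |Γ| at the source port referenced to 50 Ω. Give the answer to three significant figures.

|Γ| ≈ 0.737

βl = 2π × 0.0381 = 13.7°
tan(βl) = 0.244
Z_in = Z_0·(Z_L + jZ_0·tanβl)/(Z_0 + jZ_L·tanβl) = 82.6 − j136 Ω
Γ_s = (Z_in − Z_s)/(Z_in + Z_s) = (32.6 − j136)/(133 − j136), |Γ_s| = 0.737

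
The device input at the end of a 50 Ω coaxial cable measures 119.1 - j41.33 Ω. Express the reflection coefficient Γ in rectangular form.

Γ ≈ 0.442 − j0.136

Γ = (Z_L − Z_0)/(Z_L + Z_0) = (69.1 − j41.33)/(169.1 − j41.33)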